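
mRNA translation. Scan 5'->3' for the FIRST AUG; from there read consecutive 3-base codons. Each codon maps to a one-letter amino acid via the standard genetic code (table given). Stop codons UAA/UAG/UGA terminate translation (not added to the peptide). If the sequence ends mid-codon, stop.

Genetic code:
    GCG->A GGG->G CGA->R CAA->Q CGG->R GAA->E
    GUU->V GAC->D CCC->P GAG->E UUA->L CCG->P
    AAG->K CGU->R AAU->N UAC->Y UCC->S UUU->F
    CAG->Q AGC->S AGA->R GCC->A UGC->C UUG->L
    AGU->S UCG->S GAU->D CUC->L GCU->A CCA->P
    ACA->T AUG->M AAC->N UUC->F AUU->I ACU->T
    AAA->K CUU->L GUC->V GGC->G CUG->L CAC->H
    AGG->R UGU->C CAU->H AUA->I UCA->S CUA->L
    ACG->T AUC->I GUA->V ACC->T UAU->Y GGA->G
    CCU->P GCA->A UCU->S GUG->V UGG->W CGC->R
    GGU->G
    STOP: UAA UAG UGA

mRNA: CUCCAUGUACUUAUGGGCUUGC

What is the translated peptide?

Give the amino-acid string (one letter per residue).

start AUG at pos 4
pos 4: AUG -> M; peptide=M
pos 7: UAC -> Y; peptide=MY
pos 10: UUA -> L; peptide=MYL
pos 13: UGG -> W; peptide=MYLW
pos 16: GCU -> A; peptide=MYLWA
pos 19: UGC -> C; peptide=MYLWAC
pos 22: only 0 nt remain (<3), stop (end of mRNA)

Answer: MYLWAC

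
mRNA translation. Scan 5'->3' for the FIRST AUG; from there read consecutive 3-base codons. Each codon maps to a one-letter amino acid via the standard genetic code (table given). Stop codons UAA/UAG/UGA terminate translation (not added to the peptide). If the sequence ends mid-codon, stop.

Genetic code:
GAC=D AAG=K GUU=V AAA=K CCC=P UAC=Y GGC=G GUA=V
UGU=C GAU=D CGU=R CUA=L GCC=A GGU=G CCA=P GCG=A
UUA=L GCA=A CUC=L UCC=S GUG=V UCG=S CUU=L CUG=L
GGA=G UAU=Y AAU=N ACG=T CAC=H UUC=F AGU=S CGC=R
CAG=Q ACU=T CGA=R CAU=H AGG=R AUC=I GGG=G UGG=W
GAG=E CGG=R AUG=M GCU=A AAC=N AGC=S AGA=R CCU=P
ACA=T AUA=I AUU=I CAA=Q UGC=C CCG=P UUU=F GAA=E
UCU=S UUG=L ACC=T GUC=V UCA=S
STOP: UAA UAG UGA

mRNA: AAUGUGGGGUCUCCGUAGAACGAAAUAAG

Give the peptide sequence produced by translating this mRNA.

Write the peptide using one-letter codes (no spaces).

Answer: MWGLRRTK

Derivation:
start AUG at pos 1
pos 1: AUG -> M; peptide=M
pos 4: UGG -> W; peptide=MW
pos 7: GGU -> G; peptide=MWG
pos 10: CUC -> L; peptide=MWGL
pos 13: CGU -> R; peptide=MWGLR
pos 16: AGA -> R; peptide=MWGLRR
pos 19: ACG -> T; peptide=MWGLRRT
pos 22: AAA -> K; peptide=MWGLRRTK
pos 25: UAA -> STOP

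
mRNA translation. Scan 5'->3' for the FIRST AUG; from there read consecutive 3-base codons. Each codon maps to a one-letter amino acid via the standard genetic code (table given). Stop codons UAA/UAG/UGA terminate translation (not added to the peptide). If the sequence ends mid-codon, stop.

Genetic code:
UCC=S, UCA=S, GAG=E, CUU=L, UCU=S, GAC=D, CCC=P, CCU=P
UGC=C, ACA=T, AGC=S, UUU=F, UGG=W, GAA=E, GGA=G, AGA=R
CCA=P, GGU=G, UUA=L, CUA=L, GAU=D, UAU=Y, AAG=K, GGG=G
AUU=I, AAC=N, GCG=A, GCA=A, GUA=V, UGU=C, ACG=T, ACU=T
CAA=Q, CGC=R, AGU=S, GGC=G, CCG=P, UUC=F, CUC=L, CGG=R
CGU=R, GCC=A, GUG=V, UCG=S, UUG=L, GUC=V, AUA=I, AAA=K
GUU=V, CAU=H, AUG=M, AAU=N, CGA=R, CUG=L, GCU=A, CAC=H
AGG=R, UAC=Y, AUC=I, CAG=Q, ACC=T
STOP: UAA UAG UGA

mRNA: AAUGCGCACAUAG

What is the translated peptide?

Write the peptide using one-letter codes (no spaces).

Answer: MRT

Derivation:
start AUG at pos 1
pos 1: AUG -> M; peptide=M
pos 4: CGC -> R; peptide=MR
pos 7: ACA -> T; peptide=MRT
pos 10: UAG -> STOP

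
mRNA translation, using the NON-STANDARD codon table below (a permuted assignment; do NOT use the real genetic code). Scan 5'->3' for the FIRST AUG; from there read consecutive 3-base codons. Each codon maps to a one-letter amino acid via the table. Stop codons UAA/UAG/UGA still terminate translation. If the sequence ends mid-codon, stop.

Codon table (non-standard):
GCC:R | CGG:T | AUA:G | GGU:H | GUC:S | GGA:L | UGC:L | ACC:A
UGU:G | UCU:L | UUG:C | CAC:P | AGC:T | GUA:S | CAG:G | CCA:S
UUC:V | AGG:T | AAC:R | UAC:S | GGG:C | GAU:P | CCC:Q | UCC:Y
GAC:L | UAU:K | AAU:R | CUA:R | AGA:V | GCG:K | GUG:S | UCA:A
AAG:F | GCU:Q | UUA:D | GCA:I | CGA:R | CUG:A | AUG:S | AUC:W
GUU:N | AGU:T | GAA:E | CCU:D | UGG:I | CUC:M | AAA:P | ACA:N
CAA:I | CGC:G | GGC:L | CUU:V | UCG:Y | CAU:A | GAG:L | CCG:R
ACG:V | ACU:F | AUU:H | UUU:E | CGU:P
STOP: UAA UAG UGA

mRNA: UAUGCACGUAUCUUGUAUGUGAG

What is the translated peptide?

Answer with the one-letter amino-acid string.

Answer: SPSLGS

Derivation:
start AUG at pos 1
pos 1: AUG -> S; peptide=S
pos 4: CAC -> P; peptide=SP
pos 7: GUA -> S; peptide=SPS
pos 10: UCU -> L; peptide=SPSL
pos 13: UGU -> G; peptide=SPSLG
pos 16: AUG -> S; peptide=SPSLGS
pos 19: UGA -> STOP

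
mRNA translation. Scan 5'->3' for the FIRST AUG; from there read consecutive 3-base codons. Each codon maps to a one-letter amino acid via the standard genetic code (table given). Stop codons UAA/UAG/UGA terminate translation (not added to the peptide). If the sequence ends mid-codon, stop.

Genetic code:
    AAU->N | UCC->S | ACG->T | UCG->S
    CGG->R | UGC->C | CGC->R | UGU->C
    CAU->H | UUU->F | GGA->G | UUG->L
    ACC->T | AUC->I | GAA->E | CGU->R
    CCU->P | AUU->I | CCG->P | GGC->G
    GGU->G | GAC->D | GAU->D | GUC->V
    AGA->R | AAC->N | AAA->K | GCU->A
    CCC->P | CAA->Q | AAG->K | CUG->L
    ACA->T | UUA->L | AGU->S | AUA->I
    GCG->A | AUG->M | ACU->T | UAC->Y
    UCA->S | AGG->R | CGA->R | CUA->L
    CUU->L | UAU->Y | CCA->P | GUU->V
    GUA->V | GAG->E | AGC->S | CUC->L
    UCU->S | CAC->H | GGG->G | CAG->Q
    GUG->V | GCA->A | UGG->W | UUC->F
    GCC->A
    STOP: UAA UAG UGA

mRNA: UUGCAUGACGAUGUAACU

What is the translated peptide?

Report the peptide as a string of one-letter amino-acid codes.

start AUG at pos 4
pos 4: AUG -> M; peptide=M
pos 7: ACG -> T; peptide=MT
pos 10: AUG -> M; peptide=MTM
pos 13: UAA -> STOP

Answer: MTM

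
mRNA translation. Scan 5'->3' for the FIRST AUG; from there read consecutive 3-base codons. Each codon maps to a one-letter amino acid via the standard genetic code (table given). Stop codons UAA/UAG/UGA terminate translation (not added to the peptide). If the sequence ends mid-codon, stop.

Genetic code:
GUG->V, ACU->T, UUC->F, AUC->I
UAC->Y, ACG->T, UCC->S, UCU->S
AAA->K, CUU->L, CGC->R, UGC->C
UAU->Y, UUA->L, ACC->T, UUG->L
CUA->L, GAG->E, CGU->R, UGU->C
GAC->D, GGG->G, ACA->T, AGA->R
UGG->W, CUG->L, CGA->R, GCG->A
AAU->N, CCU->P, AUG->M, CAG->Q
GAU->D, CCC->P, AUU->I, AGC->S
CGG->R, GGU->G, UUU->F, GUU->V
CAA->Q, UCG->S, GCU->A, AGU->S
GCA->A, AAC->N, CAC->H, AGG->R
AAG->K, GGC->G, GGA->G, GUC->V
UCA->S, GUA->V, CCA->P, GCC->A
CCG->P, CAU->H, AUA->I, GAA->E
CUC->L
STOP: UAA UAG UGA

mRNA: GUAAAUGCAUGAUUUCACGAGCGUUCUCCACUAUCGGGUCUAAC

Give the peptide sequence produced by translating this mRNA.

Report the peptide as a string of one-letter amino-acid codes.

Answer: MHDFTSVLHYRV

Derivation:
start AUG at pos 4
pos 4: AUG -> M; peptide=M
pos 7: CAU -> H; peptide=MH
pos 10: GAU -> D; peptide=MHD
pos 13: UUC -> F; peptide=MHDF
pos 16: ACG -> T; peptide=MHDFT
pos 19: AGC -> S; peptide=MHDFTS
pos 22: GUU -> V; peptide=MHDFTSV
pos 25: CUC -> L; peptide=MHDFTSVL
pos 28: CAC -> H; peptide=MHDFTSVLH
pos 31: UAU -> Y; peptide=MHDFTSVLHY
pos 34: CGG -> R; peptide=MHDFTSVLHYR
pos 37: GUC -> V; peptide=MHDFTSVLHYRV
pos 40: UAA -> STOP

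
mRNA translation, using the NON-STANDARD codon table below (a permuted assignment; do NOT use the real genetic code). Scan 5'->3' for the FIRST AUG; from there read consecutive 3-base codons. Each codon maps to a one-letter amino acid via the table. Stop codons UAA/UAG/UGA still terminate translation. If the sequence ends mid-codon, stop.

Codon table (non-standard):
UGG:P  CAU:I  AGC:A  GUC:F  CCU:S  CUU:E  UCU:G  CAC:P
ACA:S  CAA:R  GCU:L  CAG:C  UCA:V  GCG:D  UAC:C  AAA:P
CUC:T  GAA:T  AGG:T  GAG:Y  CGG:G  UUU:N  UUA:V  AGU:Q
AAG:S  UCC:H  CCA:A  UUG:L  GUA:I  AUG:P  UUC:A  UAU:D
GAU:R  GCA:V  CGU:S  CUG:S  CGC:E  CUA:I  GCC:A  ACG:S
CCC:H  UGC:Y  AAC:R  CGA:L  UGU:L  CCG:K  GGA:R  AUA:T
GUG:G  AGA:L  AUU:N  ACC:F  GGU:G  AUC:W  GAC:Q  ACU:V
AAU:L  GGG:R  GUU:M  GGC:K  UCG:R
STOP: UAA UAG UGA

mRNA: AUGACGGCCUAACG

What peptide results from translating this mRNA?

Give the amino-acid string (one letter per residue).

start AUG at pos 0
pos 0: AUG -> P; peptide=P
pos 3: ACG -> S; peptide=PS
pos 6: GCC -> A; peptide=PSA
pos 9: UAA -> STOP

Answer: PSA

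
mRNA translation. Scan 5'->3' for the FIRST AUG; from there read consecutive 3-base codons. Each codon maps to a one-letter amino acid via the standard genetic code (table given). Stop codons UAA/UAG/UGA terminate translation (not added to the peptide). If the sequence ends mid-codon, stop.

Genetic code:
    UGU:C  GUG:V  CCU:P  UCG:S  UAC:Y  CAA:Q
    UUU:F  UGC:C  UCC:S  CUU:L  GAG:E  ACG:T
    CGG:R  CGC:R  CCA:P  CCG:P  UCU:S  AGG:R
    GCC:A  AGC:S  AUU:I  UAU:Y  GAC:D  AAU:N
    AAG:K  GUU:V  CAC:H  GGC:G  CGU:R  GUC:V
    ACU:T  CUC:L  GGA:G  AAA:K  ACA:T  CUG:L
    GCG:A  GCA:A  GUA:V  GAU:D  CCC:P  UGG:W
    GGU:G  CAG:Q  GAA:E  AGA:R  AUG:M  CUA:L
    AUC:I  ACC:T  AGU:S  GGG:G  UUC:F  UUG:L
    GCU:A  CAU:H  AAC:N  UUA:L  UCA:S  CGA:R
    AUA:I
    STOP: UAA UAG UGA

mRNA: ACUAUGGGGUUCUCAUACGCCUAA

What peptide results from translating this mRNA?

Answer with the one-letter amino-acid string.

start AUG at pos 3
pos 3: AUG -> M; peptide=M
pos 6: GGG -> G; peptide=MG
pos 9: UUC -> F; peptide=MGF
pos 12: UCA -> S; peptide=MGFS
pos 15: UAC -> Y; peptide=MGFSY
pos 18: GCC -> A; peptide=MGFSYA
pos 21: UAA -> STOP

Answer: MGFSYA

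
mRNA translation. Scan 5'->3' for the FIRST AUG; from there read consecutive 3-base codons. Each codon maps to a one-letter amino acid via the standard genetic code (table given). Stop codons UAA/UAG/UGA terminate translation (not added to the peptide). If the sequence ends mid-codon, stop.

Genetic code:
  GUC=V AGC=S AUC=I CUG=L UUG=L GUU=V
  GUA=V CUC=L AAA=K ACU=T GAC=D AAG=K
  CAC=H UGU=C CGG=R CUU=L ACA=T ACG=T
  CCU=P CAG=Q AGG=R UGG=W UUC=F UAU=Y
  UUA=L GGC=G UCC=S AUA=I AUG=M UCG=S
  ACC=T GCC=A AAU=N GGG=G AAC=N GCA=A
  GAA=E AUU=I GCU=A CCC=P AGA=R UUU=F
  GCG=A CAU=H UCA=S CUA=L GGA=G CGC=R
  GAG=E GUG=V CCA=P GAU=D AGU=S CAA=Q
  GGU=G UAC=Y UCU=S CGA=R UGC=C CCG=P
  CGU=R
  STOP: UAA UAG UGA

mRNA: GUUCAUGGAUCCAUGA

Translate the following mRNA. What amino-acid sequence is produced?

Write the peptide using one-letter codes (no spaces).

start AUG at pos 4
pos 4: AUG -> M; peptide=M
pos 7: GAU -> D; peptide=MD
pos 10: CCA -> P; peptide=MDP
pos 13: UGA -> STOP

Answer: MDP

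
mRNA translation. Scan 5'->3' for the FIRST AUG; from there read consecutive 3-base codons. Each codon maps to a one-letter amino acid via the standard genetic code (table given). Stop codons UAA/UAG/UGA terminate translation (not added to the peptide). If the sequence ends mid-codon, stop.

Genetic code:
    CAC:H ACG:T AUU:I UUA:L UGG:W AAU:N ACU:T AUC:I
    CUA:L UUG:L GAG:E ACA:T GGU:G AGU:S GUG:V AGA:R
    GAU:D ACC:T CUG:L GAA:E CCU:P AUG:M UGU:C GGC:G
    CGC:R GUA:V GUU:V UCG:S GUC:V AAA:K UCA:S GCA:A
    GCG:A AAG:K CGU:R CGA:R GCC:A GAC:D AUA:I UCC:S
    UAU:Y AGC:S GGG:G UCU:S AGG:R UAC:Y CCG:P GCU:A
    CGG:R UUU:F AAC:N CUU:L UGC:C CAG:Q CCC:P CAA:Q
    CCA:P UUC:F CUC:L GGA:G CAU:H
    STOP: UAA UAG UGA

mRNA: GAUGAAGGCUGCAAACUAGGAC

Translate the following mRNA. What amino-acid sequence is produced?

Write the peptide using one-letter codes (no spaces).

start AUG at pos 1
pos 1: AUG -> M; peptide=M
pos 4: AAG -> K; peptide=MK
pos 7: GCU -> A; peptide=MKA
pos 10: GCA -> A; peptide=MKAA
pos 13: AAC -> N; peptide=MKAAN
pos 16: UAG -> STOP

Answer: MKAAN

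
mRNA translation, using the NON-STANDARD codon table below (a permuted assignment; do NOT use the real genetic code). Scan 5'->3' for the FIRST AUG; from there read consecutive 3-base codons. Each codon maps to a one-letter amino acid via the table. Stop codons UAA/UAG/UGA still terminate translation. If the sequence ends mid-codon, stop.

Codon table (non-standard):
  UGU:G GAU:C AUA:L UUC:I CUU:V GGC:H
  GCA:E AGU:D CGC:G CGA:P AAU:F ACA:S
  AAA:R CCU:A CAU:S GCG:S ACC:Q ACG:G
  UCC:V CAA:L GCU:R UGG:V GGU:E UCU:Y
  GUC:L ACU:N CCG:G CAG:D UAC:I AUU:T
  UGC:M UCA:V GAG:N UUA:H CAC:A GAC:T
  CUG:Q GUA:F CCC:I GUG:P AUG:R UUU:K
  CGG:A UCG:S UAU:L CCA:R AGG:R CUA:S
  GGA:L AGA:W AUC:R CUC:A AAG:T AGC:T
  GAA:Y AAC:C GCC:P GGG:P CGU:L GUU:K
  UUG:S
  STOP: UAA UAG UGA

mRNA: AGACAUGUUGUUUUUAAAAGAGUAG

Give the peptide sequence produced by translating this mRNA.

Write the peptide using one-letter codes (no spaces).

Answer: RSKHRN

Derivation:
start AUG at pos 4
pos 4: AUG -> R; peptide=R
pos 7: UUG -> S; peptide=RS
pos 10: UUU -> K; peptide=RSK
pos 13: UUA -> H; peptide=RSKH
pos 16: AAA -> R; peptide=RSKHR
pos 19: GAG -> N; peptide=RSKHRN
pos 22: UAG -> STOP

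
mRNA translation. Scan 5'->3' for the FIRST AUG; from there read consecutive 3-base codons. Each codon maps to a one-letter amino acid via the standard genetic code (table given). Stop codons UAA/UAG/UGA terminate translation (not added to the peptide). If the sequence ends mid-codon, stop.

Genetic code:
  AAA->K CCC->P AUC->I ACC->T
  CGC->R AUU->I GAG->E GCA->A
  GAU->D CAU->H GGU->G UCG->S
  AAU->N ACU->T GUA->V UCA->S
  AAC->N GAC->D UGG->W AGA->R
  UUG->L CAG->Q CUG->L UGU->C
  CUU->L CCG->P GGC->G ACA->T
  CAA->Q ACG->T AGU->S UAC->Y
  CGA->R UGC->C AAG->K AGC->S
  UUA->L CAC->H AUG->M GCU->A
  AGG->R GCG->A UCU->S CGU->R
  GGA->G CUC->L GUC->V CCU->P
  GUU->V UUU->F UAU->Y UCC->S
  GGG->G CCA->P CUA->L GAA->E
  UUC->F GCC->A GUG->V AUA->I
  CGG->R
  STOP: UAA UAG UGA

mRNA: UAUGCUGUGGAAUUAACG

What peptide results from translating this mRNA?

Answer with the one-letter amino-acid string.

Answer: MLWN

Derivation:
start AUG at pos 1
pos 1: AUG -> M; peptide=M
pos 4: CUG -> L; peptide=ML
pos 7: UGG -> W; peptide=MLW
pos 10: AAU -> N; peptide=MLWN
pos 13: UAA -> STOP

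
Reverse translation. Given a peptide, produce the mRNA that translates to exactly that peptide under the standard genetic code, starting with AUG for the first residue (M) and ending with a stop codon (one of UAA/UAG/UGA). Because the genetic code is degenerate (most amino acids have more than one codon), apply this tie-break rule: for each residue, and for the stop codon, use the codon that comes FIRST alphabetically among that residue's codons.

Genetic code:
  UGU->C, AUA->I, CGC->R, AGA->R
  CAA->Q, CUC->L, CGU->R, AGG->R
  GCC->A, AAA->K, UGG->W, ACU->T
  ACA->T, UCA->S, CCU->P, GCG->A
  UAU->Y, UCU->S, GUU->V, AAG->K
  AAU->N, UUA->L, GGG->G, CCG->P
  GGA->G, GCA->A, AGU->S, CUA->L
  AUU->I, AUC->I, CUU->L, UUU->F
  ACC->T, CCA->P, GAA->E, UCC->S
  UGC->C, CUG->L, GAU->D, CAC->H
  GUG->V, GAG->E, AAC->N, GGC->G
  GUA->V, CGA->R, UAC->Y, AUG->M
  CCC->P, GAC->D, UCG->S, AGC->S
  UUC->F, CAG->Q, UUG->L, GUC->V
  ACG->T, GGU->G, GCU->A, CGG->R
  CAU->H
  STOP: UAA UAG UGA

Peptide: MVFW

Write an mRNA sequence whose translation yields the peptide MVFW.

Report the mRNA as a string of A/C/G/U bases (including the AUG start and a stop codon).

residue 1: M -> AUG (start codon)
residue 2: V codons sorted = GUA,GUC,GUG,GUU -> pick first = GUA
residue 3: F codons sorted = UUC,UUU -> pick first = UUC
residue 4: W -> UGG (only codon)
terminator: stop codons sorted = UAA,UAG,UGA -> pick first = UAA

Answer: mRNA: AUGGUAUUCUGGUAA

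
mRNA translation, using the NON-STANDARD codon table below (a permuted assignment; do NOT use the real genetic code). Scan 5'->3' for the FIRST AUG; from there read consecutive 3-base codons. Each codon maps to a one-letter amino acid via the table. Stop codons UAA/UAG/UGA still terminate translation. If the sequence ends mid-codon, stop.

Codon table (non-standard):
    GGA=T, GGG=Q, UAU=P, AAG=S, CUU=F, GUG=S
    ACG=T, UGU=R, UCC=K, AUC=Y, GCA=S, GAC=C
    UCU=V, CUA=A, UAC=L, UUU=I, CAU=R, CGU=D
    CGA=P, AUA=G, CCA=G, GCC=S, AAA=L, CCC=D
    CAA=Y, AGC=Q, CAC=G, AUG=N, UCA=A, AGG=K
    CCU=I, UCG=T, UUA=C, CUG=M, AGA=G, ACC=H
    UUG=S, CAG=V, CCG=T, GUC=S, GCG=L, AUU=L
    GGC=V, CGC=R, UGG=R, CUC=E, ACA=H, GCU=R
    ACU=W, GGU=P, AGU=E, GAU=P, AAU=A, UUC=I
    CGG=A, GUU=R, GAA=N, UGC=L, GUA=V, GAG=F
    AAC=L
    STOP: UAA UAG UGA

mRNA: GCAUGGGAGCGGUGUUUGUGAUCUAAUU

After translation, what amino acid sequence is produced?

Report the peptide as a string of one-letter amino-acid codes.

start AUG at pos 2
pos 2: AUG -> N; peptide=N
pos 5: GGA -> T; peptide=NT
pos 8: GCG -> L; peptide=NTL
pos 11: GUG -> S; peptide=NTLS
pos 14: UUU -> I; peptide=NTLSI
pos 17: GUG -> S; peptide=NTLSIS
pos 20: AUC -> Y; peptide=NTLSISY
pos 23: UAA -> STOP

Answer: NTLSISY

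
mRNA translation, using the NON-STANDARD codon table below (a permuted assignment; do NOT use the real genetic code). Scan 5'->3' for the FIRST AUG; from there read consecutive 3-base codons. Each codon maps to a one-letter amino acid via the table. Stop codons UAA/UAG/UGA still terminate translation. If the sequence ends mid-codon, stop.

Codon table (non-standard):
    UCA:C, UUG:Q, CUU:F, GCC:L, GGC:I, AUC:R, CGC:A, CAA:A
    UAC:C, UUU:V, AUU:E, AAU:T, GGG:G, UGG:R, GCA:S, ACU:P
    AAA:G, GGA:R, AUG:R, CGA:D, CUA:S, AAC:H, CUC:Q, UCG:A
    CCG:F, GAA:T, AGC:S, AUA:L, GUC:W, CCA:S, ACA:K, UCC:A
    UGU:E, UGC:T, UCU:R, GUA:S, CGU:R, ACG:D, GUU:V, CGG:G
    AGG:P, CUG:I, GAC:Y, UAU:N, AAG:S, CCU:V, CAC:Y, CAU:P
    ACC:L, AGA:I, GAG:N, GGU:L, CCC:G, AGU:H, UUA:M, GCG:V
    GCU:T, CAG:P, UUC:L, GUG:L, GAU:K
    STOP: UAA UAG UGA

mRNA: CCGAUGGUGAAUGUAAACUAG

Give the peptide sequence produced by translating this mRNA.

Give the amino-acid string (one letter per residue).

start AUG at pos 3
pos 3: AUG -> R; peptide=R
pos 6: GUG -> L; peptide=RL
pos 9: AAU -> T; peptide=RLT
pos 12: GUA -> S; peptide=RLTS
pos 15: AAC -> H; peptide=RLTSH
pos 18: UAG -> STOP

Answer: RLTSH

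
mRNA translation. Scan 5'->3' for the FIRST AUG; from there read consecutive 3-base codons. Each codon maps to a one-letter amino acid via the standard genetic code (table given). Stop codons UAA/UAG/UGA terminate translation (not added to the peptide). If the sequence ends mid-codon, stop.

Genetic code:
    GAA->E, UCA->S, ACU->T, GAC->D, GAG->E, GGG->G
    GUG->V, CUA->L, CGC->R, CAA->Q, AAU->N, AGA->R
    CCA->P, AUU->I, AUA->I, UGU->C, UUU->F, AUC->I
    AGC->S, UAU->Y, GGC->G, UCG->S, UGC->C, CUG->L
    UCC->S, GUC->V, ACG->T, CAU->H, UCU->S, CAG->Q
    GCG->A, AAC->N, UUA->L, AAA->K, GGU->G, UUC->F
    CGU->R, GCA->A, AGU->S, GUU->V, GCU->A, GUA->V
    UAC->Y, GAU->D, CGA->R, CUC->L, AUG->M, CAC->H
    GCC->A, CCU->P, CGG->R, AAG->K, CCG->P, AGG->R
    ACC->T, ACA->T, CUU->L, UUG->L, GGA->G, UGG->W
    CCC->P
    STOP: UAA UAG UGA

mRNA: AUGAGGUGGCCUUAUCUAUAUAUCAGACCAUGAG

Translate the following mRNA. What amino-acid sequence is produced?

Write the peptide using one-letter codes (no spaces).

Answer: MRWPYLYIRP

Derivation:
start AUG at pos 0
pos 0: AUG -> M; peptide=M
pos 3: AGG -> R; peptide=MR
pos 6: UGG -> W; peptide=MRW
pos 9: CCU -> P; peptide=MRWP
pos 12: UAU -> Y; peptide=MRWPY
pos 15: CUA -> L; peptide=MRWPYL
pos 18: UAU -> Y; peptide=MRWPYLY
pos 21: AUC -> I; peptide=MRWPYLYI
pos 24: AGA -> R; peptide=MRWPYLYIR
pos 27: CCA -> P; peptide=MRWPYLYIRP
pos 30: UGA -> STOP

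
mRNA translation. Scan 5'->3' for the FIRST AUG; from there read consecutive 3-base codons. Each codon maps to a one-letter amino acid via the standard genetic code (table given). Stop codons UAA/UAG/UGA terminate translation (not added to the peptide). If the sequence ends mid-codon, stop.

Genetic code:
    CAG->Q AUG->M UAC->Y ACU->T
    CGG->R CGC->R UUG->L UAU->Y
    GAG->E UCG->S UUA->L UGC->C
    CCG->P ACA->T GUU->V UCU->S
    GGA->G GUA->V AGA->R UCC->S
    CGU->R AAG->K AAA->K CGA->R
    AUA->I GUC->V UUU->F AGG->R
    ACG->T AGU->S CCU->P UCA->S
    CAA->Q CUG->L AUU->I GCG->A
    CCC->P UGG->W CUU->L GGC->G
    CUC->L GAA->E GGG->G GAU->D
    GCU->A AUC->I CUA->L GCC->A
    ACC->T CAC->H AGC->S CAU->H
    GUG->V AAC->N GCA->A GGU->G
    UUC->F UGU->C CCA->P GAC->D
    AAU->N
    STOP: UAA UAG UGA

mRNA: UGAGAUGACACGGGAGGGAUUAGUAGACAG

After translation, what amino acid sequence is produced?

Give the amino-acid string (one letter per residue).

Answer: MTREGLVD

Derivation:
start AUG at pos 4
pos 4: AUG -> M; peptide=M
pos 7: ACA -> T; peptide=MT
pos 10: CGG -> R; peptide=MTR
pos 13: GAG -> E; peptide=MTRE
pos 16: GGA -> G; peptide=MTREG
pos 19: UUA -> L; peptide=MTREGL
pos 22: GUA -> V; peptide=MTREGLV
pos 25: GAC -> D; peptide=MTREGLVD
pos 28: only 2 nt remain (<3), stop (end of mRNA)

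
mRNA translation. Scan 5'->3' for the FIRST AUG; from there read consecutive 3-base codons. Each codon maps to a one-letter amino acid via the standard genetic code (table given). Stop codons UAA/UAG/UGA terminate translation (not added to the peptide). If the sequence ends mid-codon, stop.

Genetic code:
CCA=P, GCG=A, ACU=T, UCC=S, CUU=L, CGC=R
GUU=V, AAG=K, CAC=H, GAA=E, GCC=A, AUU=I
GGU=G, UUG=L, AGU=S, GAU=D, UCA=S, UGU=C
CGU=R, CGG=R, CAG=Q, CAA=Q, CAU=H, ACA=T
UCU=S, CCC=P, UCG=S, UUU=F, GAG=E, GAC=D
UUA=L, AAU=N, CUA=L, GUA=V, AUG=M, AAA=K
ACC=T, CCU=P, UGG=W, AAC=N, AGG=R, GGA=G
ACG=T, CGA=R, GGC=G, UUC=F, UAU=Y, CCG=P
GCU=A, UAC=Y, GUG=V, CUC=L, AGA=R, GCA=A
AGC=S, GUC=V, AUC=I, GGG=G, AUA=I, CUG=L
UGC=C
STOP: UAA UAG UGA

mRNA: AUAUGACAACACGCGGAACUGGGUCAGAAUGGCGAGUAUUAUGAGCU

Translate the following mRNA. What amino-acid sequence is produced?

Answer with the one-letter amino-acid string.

Answer: MTTRGTGSEWRVL

Derivation:
start AUG at pos 2
pos 2: AUG -> M; peptide=M
pos 5: ACA -> T; peptide=MT
pos 8: ACA -> T; peptide=MTT
pos 11: CGC -> R; peptide=MTTR
pos 14: GGA -> G; peptide=MTTRG
pos 17: ACU -> T; peptide=MTTRGT
pos 20: GGG -> G; peptide=MTTRGTG
pos 23: UCA -> S; peptide=MTTRGTGS
pos 26: GAA -> E; peptide=MTTRGTGSE
pos 29: UGG -> W; peptide=MTTRGTGSEW
pos 32: CGA -> R; peptide=MTTRGTGSEWR
pos 35: GUA -> V; peptide=MTTRGTGSEWRV
pos 38: UUA -> L; peptide=MTTRGTGSEWRVL
pos 41: UGA -> STOP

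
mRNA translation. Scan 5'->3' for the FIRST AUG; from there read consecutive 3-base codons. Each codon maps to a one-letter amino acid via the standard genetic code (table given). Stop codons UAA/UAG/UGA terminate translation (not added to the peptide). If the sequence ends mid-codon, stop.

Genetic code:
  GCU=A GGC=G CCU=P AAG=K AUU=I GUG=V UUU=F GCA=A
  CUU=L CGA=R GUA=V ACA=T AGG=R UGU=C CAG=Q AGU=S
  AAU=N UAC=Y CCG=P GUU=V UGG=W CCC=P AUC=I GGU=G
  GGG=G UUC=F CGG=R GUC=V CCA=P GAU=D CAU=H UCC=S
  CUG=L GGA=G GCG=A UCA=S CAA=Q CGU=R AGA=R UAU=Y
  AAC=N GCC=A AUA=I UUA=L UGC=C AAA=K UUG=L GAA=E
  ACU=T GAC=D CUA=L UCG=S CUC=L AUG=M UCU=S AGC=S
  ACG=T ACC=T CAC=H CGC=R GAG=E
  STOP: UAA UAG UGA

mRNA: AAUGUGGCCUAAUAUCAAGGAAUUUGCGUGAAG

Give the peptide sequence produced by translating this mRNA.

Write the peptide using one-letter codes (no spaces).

Answer: MWPNIKEFA

Derivation:
start AUG at pos 1
pos 1: AUG -> M; peptide=M
pos 4: UGG -> W; peptide=MW
pos 7: CCU -> P; peptide=MWP
pos 10: AAU -> N; peptide=MWPN
pos 13: AUC -> I; peptide=MWPNI
pos 16: AAG -> K; peptide=MWPNIK
pos 19: GAA -> E; peptide=MWPNIKE
pos 22: UUU -> F; peptide=MWPNIKEF
pos 25: GCG -> A; peptide=MWPNIKEFA
pos 28: UGA -> STOP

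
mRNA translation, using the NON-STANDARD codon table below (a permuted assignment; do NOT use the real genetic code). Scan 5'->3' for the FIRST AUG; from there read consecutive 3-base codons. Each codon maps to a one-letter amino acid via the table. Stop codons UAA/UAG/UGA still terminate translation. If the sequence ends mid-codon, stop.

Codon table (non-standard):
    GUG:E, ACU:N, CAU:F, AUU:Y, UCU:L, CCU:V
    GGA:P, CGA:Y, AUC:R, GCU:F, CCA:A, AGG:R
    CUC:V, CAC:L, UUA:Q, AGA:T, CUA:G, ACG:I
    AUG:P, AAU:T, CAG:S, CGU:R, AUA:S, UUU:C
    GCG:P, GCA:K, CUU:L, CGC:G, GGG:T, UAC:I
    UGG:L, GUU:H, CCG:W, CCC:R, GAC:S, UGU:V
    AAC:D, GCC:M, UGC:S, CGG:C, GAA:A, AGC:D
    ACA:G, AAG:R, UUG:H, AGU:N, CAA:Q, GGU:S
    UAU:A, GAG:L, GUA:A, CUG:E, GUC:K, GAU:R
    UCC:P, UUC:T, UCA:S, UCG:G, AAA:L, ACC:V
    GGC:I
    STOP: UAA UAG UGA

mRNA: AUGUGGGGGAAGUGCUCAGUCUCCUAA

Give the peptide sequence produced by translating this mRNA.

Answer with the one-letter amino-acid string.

Answer: PLTRSSKP

Derivation:
start AUG at pos 0
pos 0: AUG -> P; peptide=P
pos 3: UGG -> L; peptide=PL
pos 6: GGG -> T; peptide=PLT
pos 9: AAG -> R; peptide=PLTR
pos 12: UGC -> S; peptide=PLTRS
pos 15: UCA -> S; peptide=PLTRSS
pos 18: GUC -> K; peptide=PLTRSSK
pos 21: UCC -> P; peptide=PLTRSSKP
pos 24: UAA -> STOP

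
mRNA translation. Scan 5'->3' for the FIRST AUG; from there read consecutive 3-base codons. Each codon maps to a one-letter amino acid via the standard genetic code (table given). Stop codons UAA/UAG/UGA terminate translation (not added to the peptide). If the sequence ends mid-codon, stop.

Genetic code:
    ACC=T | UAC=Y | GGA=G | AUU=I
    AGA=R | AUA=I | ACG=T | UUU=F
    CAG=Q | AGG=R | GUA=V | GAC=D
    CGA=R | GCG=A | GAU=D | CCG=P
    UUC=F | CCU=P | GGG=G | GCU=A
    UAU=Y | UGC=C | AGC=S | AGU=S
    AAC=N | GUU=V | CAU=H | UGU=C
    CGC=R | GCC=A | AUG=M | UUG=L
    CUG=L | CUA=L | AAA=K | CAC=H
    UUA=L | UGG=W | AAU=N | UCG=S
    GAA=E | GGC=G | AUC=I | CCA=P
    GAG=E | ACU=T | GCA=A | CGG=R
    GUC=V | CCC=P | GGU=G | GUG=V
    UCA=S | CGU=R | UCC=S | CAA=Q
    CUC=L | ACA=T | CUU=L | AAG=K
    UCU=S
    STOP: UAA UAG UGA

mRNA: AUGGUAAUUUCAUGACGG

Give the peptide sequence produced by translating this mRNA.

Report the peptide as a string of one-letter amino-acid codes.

start AUG at pos 0
pos 0: AUG -> M; peptide=M
pos 3: GUA -> V; peptide=MV
pos 6: AUU -> I; peptide=MVI
pos 9: UCA -> S; peptide=MVIS
pos 12: UGA -> STOP

Answer: MVIS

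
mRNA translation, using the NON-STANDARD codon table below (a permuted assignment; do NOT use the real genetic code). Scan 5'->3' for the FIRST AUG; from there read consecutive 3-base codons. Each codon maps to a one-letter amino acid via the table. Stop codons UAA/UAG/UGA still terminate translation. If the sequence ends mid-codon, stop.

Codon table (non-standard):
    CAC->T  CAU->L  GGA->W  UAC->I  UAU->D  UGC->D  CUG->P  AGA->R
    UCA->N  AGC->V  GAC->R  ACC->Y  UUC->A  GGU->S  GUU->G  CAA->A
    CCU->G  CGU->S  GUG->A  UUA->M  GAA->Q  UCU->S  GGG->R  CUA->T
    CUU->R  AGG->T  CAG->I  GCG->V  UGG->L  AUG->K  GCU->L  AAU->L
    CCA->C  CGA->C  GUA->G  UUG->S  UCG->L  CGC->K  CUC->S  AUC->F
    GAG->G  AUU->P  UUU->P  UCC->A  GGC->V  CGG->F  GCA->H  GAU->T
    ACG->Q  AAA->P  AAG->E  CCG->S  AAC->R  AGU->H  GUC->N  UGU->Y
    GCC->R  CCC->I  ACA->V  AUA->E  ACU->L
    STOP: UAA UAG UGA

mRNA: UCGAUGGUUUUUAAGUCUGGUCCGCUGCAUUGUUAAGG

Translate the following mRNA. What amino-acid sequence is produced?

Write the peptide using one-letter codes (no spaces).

start AUG at pos 3
pos 3: AUG -> K; peptide=K
pos 6: GUU -> G; peptide=KG
pos 9: UUU -> P; peptide=KGP
pos 12: AAG -> E; peptide=KGPE
pos 15: UCU -> S; peptide=KGPES
pos 18: GGU -> S; peptide=KGPESS
pos 21: CCG -> S; peptide=KGPESSS
pos 24: CUG -> P; peptide=KGPESSSP
pos 27: CAU -> L; peptide=KGPESSSPL
pos 30: UGU -> Y; peptide=KGPESSSPLY
pos 33: UAA -> STOP

Answer: KGPESSSPLY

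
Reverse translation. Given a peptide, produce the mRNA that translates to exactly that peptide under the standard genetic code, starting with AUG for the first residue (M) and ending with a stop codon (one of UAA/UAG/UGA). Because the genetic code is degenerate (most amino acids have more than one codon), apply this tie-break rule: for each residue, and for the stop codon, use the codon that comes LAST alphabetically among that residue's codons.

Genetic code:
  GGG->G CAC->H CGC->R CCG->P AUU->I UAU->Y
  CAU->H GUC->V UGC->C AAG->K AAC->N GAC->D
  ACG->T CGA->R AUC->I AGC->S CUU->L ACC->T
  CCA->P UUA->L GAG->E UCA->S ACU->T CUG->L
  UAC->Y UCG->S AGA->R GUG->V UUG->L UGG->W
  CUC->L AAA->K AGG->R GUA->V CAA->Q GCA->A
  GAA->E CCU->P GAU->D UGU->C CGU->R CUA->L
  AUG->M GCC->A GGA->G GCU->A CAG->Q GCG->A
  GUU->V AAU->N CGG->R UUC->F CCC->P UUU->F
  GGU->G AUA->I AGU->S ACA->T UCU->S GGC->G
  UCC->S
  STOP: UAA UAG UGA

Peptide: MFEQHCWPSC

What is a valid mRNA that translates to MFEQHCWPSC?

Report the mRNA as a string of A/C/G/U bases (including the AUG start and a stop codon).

Answer: mRNA: AUGUUUGAGCAGCAUUGUUGGCCUUCUUGUUGA

Derivation:
residue 1: M -> AUG (start codon)
residue 2: F codons sorted = UUC,UUU -> pick last = UUU
residue 3: E codons sorted = GAA,GAG -> pick last = GAG
residue 4: Q codons sorted = CAA,CAG -> pick last = CAG
residue 5: H codons sorted = CAC,CAU -> pick last = CAU
residue 6: C codons sorted = UGC,UGU -> pick last = UGU
residue 7: W -> UGG (only codon)
residue 8: P codons sorted = CCA,CCC,CCG,CCU -> pick last = CCU
residue 9: S codons sorted = AGC,AGU,UCA,UCC,UCG,UCU -> pick last = UCU
residue 10: C codons sorted = UGC,UGU -> pick last = UGU
terminator: stop codons sorted = UAA,UAG,UGA -> pick last = UGA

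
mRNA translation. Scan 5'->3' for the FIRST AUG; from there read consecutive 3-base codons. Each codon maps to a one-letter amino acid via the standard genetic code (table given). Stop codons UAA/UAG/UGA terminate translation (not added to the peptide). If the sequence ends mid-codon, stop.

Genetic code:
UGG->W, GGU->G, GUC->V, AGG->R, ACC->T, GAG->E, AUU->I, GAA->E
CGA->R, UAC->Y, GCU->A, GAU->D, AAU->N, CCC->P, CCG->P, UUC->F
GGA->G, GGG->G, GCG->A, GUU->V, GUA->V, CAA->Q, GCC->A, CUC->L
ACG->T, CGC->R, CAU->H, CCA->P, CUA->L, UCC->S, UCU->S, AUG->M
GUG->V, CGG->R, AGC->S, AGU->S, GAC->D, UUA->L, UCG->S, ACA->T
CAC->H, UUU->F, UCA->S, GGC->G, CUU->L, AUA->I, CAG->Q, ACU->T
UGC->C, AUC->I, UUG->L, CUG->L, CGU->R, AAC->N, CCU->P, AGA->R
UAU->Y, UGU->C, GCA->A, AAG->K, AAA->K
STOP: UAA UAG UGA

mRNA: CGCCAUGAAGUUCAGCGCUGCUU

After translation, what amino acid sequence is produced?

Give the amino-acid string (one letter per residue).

Answer: MKFSAA

Derivation:
start AUG at pos 4
pos 4: AUG -> M; peptide=M
pos 7: AAG -> K; peptide=MK
pos 10: UUC -> F; peptide=MKF
pos 13: AGC -> S; peptide=MKFS
pos 16: GCU -> A; peptide=MKFSA
pos 19: GCU -> A; peptide=MKFSAA
pos 22: only 1 nt remain (<3), stop (end of mRNA)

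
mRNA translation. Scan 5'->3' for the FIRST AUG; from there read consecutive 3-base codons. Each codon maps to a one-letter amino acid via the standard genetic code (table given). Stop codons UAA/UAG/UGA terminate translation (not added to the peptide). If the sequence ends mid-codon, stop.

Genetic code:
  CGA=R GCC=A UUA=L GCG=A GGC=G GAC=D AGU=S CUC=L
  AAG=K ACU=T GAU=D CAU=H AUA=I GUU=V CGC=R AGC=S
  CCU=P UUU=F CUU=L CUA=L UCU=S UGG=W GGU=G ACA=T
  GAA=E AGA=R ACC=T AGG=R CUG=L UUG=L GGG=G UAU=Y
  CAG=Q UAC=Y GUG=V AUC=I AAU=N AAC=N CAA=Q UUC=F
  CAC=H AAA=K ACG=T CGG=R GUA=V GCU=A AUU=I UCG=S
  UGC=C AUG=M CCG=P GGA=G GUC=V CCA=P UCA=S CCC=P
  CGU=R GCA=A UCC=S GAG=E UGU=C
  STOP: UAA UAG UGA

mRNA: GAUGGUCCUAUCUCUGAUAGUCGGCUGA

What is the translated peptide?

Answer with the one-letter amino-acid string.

Answer: MVLSLIVG

Derivation:
start AUG at pos 1
pos 1: AUG -> M; peptide=M
pos 4: GUC -> V; peptide=MV
pos 7: CUA -> L; peptide=MVL
pos 10: UCU -> S; peptide=MVLS
pos 13: CUG -> L; peptide=MVLSL
pos 16: AUA -> I; peptide=MVLSLI
pos 19: GUC -> V; peptide=MVLSLIV
pos 22: GGC -> G; peptide=MVLSLIVG
pos 25: UGA -> STOP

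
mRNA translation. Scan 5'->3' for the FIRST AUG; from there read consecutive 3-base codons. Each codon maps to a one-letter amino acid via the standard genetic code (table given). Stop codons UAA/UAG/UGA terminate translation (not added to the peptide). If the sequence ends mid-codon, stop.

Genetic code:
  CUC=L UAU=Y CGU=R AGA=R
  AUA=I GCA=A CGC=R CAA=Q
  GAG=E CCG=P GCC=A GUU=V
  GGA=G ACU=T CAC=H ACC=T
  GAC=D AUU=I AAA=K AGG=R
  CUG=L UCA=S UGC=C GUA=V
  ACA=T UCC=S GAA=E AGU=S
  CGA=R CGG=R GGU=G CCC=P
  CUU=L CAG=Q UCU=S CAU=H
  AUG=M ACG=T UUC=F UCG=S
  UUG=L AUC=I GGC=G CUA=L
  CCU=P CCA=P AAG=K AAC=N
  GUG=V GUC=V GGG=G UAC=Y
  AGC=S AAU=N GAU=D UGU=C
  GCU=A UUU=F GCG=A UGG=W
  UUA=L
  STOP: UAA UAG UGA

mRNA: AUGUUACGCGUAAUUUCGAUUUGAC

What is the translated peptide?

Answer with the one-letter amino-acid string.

start AUG at pos 0
pos 0: AUG -> M; peptide=M
pos 3: UUA -> L; peptide=ML
pos 6: CGC -> R; peptide=MLR
pos 9: GUA -> V; peptide=MLRV
pos 12: AUU -> I; peptide=MLRVI
pos 15: UCG -> S; peptide=MLRVIS
pos 18: AUU -> I; peptide=MLRVISI
pos 21: UGA -> STOP

Answer: MLRVISI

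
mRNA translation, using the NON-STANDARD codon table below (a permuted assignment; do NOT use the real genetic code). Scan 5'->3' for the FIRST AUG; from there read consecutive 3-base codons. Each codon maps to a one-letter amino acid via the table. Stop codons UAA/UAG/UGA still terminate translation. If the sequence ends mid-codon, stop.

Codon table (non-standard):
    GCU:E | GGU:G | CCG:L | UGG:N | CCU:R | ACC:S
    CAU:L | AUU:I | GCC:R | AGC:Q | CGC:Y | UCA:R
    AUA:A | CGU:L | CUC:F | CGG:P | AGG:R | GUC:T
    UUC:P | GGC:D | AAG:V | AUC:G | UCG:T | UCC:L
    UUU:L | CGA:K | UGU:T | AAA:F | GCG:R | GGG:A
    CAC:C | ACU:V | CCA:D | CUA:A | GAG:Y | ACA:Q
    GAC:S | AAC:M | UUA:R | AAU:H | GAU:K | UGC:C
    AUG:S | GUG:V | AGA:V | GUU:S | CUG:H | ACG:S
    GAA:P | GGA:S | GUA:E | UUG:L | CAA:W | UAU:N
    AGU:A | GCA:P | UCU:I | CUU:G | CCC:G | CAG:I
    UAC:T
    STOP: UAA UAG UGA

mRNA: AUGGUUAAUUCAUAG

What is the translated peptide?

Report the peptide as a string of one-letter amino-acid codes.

start AUG at pos 0
pos 0: AUG -> S; peptide=S
pos 3: GUU -> S; peptide=SS
pos 6: AAU -> H; peptide=SSH
pos 9: UCA -> R; peptide=SSHR
pos 12: UAG -> STOP

Answer: SSHR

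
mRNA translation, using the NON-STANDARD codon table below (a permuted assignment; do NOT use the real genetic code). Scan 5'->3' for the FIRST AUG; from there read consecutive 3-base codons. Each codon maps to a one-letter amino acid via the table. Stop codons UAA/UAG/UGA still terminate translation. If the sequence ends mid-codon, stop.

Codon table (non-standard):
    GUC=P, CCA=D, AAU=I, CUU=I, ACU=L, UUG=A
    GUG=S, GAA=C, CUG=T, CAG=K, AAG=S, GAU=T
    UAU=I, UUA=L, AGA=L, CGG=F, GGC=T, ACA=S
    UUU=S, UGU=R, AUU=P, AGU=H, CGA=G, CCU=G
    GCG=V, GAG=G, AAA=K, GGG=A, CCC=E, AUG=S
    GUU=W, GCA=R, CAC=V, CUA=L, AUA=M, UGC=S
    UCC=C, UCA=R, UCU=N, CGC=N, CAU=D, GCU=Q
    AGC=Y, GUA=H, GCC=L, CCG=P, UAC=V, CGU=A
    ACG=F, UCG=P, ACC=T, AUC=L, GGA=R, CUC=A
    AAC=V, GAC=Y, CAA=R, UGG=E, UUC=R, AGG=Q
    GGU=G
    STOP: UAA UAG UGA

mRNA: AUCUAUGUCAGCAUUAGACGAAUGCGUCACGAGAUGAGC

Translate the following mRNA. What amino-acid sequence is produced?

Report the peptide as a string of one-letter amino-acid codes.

Answer: SRRLYCSPFL

Derivation:
start AUG at pos 4
pos 4: AUG -> S; peptide=S
pos 7: UCA -> R; peptide=SR
pos 10: GCA -> R; peptide=SRR
pos 13: UUA -> L; peptide=SRRL
pos 16: GAC -> Y; peptide=SRRLY
pos 19: GAA -> C; peptide=SRRLYC
pos 22: UGC -> S; peptide=SRRLYCS
pos 25: GUC -> P; peptide=SRRLYCSP
pos 28: ACG -> F; peptide=SRRLYCSPF
pos 31: AGA -> L; peptide=SRRLYCSPFL
pos 34: UGA -> STOP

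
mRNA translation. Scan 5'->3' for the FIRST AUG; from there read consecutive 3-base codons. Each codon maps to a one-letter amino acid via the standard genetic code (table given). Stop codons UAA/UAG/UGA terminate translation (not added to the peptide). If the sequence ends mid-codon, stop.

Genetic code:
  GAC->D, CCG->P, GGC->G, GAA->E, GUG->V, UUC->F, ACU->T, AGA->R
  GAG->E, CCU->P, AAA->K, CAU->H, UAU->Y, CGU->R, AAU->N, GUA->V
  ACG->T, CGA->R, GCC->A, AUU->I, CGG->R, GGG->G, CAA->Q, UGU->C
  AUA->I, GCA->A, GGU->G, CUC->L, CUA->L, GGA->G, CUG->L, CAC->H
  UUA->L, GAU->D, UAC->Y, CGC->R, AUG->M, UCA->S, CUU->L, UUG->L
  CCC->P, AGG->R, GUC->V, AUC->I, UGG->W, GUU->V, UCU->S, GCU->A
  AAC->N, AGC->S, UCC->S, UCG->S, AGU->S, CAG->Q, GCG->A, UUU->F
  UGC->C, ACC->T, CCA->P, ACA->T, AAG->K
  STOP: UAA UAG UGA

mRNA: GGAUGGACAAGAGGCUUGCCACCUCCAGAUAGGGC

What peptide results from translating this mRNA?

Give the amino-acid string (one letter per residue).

start AUG at pos 2
pos 2: AUG -> M; peptide=M
pos 5: GAC -> D; peptide=MD
pos 8: AAG -> K; peptide=MDK
pos 11: AGG -> R; peptide=MDKR
pos 14: CUU -> L; peptide=MDKRL
pos 17: GCC -> A; peptide=MDKRLA
pos 20: ACC -> T; peptide=MDKRLAT
pos 23: UCC -> S; peptide=MDKRLATS
pos 26: AGA -> R; peptide=MDKRLATSR
pos 29: UAG -> STOP

Answer: MDKRLATSR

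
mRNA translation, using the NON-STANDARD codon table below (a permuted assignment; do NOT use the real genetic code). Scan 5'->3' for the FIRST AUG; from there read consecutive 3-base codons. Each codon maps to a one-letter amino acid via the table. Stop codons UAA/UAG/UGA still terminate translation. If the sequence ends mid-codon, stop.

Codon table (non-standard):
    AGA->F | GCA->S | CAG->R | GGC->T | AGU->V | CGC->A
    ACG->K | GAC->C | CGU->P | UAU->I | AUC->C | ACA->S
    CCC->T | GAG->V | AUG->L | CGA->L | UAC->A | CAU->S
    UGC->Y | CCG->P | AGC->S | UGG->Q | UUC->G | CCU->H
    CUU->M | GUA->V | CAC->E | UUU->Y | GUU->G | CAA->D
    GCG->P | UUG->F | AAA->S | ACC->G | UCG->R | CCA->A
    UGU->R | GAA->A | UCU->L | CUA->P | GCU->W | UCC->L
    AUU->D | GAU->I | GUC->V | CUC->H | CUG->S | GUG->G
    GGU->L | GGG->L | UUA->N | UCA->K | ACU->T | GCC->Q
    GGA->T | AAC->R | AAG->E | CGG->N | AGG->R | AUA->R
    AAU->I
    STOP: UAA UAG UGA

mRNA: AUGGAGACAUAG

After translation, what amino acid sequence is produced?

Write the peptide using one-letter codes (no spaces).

start AUG at pos 0
pos 0: AUG -> L; peptide=L
pos 3: GAG -> V; peptide=LV
pos 6: ACA -> S; peptide=LVS
pos 9: UAG -> STOP

Answer: LVS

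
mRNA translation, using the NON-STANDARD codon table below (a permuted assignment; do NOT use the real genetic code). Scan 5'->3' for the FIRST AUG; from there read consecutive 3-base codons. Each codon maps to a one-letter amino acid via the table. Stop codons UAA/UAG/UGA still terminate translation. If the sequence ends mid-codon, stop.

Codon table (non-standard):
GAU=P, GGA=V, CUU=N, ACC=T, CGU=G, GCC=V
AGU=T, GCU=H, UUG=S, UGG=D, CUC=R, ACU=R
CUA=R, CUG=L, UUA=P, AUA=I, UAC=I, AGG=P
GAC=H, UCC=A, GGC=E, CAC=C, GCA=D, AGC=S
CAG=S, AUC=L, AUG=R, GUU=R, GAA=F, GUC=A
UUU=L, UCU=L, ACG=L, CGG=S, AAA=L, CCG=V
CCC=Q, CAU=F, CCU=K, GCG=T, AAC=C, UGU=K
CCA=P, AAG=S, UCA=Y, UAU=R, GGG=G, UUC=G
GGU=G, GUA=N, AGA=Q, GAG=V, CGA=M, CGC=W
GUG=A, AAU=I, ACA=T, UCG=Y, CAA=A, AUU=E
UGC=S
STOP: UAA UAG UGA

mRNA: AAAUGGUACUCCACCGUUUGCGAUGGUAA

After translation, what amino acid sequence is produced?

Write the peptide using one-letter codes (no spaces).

start AUG at pos 2
pos 2: AUG -> R; peptide=R
pos 5: GUA -> N; peptide=RN
pos 8: CUC -> R; peptide=RNR
pos 11: CAC -> C; peptide=RNRC
pos 14: CGU -> G; peptide=RNRCG
pos 17: UUG -> S; peptide=RNRCGS
pos 20: CGA -> M; peptide=RNRCGSM
pos 23: UGG -> D; peptide=RNRCGSMD
pos 26: UAA -> STOP

Answer: RNRCGSMD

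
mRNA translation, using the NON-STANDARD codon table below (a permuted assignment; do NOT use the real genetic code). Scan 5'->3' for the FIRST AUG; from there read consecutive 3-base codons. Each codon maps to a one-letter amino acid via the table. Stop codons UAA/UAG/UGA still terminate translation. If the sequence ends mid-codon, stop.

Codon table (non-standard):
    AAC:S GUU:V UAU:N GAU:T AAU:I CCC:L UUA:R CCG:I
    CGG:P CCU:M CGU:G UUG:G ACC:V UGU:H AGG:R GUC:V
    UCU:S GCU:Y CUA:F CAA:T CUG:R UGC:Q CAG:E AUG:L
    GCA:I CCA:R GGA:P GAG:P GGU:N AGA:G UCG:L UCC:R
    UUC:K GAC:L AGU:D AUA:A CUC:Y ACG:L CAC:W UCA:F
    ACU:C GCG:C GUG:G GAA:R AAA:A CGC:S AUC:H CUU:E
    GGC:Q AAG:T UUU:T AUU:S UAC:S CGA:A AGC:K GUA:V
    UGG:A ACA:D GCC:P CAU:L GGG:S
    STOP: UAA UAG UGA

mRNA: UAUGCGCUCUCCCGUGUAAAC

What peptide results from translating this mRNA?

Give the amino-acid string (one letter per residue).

start AUG at pos 1
pos 1: AUG -> L; peptide=L
pos 4: CGC -> S; peptide=LS
pos 7: UCU -> S; peptide=LSS
pos 10: CCC -> L; peptide=LSSL
pos 13: GUG -> G; peptide=LSSLG
pos 16: UAA -> STOP

Answer: LSSLG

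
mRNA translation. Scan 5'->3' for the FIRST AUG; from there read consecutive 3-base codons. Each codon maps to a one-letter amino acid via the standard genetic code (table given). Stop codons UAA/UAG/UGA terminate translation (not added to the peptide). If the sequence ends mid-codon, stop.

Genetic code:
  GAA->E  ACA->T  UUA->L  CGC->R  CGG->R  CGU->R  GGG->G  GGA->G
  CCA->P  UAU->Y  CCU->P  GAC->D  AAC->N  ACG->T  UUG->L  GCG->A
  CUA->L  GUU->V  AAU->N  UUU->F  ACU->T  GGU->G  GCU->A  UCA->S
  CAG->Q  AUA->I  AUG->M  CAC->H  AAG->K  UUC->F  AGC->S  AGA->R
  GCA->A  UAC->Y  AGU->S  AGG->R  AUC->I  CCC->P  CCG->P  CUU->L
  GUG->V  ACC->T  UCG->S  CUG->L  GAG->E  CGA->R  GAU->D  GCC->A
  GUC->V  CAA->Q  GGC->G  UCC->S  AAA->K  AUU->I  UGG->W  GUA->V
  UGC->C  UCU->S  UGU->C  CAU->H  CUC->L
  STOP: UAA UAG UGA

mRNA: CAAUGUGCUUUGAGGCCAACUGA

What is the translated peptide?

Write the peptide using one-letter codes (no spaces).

Answer: MCFEAN

Derivation:
start AUG at pos 2
pos 2: AUG -> M; peptide=M
pos 5: UGC -> C; peptide=MC
pos 8: UUU -> F; peptide=MCF
pos 11: GAG -> E; peptide=MCFE
pos 14: GCC -> A; peptide=MCFEA
pos 17: AAC -> N; peptide=MCFEAN
pos 20: UGA -> STOP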